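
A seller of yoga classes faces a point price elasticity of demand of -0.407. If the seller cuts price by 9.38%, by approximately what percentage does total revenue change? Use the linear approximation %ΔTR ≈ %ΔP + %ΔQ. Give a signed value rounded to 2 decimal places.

%ΔQ ≈ Ed × %ΔP = (-0.407) × (-9.38%) = +3.8177%
%ΔTR ≈ %ΔP + %ΔQ = (-9.38%) + (+3.8177%) = -5.5623%

-5.56%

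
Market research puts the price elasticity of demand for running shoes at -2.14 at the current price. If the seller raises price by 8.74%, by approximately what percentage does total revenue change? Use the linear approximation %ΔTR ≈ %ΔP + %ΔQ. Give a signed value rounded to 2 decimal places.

%ΔQ ≈ Ed × %ΔP = (-2.14) × (+8.74%) = -18.7036%
%ΔTR ≈ %ΔP + %ΔQ = (+8.74%) + (-18.7036%) = -9.9636%

-9.96%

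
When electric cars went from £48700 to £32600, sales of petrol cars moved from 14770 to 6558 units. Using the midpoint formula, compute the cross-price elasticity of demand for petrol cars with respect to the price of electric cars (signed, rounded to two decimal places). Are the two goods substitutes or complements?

%ΔQ_{petrol cars} = (6558 − 14770)/avg = -8212/10664 = -0.770067…
%ΔP_{electric cars} = (32600 − 48700)/avg = -16100/40650 = -0.396063…
E_cross = (-8212/10664) / (-16100/40650) = 1.9443…
E_cross > 0 ⇒ the goods are substitutes.

1.94; substitutes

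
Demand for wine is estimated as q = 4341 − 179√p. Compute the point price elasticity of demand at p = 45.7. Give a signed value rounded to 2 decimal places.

dq/dp = −179/(2√p) = -13.2393. At p = 45.7, q = 3130.93.
Ed = (dq/dp)·(p/q) = (-13.2393) × (45.7/3130.93) = -0.1932…

-0.19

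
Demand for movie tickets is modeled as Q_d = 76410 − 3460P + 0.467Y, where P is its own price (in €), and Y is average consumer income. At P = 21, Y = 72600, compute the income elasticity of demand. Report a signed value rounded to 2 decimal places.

0.90

At the given values, Q_d = 76410 − 3460(21) + 0.467(72600) = 37654.2.
∂Q_d/∂Y = 0.467.
E = (0.467) × (72600/37654.2) = 0.9004…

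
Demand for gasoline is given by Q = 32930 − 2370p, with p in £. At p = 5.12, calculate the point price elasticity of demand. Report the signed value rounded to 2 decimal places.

dQ/dp = −2370. At p = 5.12, Q = 32930 − 2370(5.12) = 20795.6.
Ed = (dQ/dp)·(p/Q) = −2370 × (5.12/20795.6) = -0.5835…

-0.58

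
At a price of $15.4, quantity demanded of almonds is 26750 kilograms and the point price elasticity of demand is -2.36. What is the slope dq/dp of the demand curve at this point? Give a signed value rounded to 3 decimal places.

-4099.351

Ed = (dq/dp)·(p/q) ⇒ dq/dp = Ed·q/p = (-2.36)·26750/15.4 = -4099.35064…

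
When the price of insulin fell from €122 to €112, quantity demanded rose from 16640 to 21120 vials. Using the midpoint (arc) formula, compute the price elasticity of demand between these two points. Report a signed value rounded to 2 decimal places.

%ΔQ = (21120 − 16640) / [(16640 + 21120)/2] = 4480/18880 = 0.237288…
%ΔP = (112 − 122) / [(122 + 112)/2] = -10/117 = -0.085470…
Arc Ed = %ΔQ / %ΔP = (4480/18880) / (-10/117) = -2.7762…

-2.78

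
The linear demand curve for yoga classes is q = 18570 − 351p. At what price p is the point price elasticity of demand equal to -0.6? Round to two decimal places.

Ed = −351p/(18570 − 351p). Set this equal to -0.6:
351p = 0.6·(18570 − 351p) ⇒ 351p(1 + 0.6) = 0.6·18570
p = 0.6·18570 / (351·1.6) = 19.8397…

19.84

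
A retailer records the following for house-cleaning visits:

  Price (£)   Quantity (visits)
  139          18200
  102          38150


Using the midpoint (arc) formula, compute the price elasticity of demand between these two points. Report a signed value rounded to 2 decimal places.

%ΔQ = (38150 − 18200) / [(18200 + 38150)/2] = 19950/28175 = 0.708074…
%ΔP = (102 − 139) / [(139 + 102)/2] = -37/120.5 = -0.307053…
Arc Ed = %ΔQ / %ΔP = (19950/28175) / (-37/120.5) = -2.3060…

-2.31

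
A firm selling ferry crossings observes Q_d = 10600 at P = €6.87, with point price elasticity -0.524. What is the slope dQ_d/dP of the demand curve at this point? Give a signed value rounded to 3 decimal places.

Ed = (dQ_d/dP)·(P/Q_d) ⇒ dQ_d/dP = Ed·Q_d/P = (-0.524)·10600/6.87 = -808.50072…

-808.501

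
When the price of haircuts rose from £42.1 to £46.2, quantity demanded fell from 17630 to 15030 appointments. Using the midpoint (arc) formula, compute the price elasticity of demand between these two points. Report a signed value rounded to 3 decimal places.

%ΔQ = (15030 − 17630) / [(17630 + 15030)/2] = -2600/16330 = -0.159216…
%ΔP = (46.2 − 42.1) / [(42.1 + 46.2)/2] = 4.1/44.15 = 0.092865…
Arc Ed = %ΔQ / %ΔP = (-2600/16330) / (4.1/44.15) = -1.71448…

-1.714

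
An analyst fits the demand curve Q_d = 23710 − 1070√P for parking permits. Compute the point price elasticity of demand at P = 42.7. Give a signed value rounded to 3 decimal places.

dQ_d/dP = −1070/(2√P) = -81.8728. At P = 42.7, Q_d = 16718.1.
Ed = (dQ_d/dP)·(P/Q_d) = (-81.8728) × (42.7/16718.1) = -0.20911…

-0.209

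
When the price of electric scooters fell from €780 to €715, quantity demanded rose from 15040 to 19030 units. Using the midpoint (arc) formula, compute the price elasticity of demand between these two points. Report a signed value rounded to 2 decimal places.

%ΔQ = (19030 − 15040) / [(15040 + 19030)/2] = 3990/17035 = 0.234223…
%ΔP = (715 − 780) / [(780 + 715)/2] = -65/747.5 = -0.086956…
Arc Ed = %ΔQ / %ΔP = (3990/17035) / (-65/747.5) = -2.6935…

-2.69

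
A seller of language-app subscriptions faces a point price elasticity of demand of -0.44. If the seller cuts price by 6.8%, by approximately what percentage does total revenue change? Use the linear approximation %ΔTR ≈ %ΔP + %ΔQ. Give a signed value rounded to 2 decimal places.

-3.81%

%ΔQ ≈ Ed × %ΔP = (-0.44) × (-6.8%) = +2.9920%
%ΔTR ≈ %ΔP + %ΔQ = (-6.8%) + (+2.9920%) = -3.8080%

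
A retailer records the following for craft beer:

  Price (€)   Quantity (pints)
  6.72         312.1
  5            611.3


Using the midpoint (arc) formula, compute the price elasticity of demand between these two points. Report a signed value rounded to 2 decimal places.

-2.21

%ΔQ = (611.3 − 312.1) / [(312.1 + 611.3)/2] = 299.2/461.7 = 0.648039…
%ΔP = (5 − 6.72) / [(6.72 + 5)/2] = -1.72/5.86 = -0.293515…
Arc Ed = %ΔQ / %ΔP = (299.2/461.7) / (-1.72/5.86) = -2.2078…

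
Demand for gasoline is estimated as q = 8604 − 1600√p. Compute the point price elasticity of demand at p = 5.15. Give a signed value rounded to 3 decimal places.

dq/dp = −1600/(2√p) = -352.522. At p = 5.15, q = 4973.02.
Ed = (dq/dp)·(p/q) = (-352.522) × (5.15/4973.02) = -0.36506…

-0.365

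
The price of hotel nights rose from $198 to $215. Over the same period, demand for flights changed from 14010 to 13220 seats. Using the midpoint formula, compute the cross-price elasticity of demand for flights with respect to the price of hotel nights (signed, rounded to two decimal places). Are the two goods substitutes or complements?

-0.70; complements

%ΔQ_{flights} = (13220 − 14010)/avg = -790/13615 = -0.058024…
%ΔP_{hotel nights} = (215 − 198)/avg = 17/206.5 = 0.082324…
E_cross = (-790/13615) / (17/206.5) = -0.7048…
E_cross < 0 ⇒ the goods are complements.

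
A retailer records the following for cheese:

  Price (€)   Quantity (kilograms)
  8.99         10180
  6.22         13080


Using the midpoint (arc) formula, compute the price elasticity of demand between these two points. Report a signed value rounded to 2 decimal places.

%ΔQ = (13080 − 10180) / [(10180 + 13080)/2] = 2900/11630 = 0.249355…
%ΔP = (6.22 − 8.99) / [(8.99 + 6.22)/2] = -2.77/7.605 = -0.364234…
Arc Ed = %ΔQ / %ΔP = (2900/11630) / (-2.77/7.605) = -0.6846…

-0.68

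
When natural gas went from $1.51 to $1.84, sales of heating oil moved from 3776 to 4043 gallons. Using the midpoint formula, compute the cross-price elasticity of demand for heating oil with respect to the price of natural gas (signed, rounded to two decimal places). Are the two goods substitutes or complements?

0.35; substitutes

%ΔQ_{heating oil} = (4043 − 3776)/avg = 267/3909.5 = 0.068295…
%ΔP_{natural gas} = (1.84 − 1.51)/avg = 0.33/1.675 = 0.197014…
E_cross = (267/3909.5) / (0.33/1.675) = 0.3466…
E_cross > 0 ⇒ the goods are substitutes.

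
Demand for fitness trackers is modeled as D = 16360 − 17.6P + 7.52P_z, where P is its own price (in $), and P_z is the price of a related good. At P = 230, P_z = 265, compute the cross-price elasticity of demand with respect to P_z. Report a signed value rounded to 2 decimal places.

At the given values, D = 16360 − 17.6(230) + 7.52(265) = 14304.8.
∂D/∂P_z = 7.52.
E = (7.52) × (265/14304.8) = 0.1393…

0.14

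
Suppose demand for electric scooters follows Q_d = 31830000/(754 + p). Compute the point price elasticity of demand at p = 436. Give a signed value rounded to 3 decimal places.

dQ_d/dp = −31830000/(754 + p)² = -22.4772. At p = 436, Q_d = 26747.9.
Ed = (dQ_d/dp)·(p/Q_d) = (-22.4772) × (436/26747.9) = -0.36638…

-0.366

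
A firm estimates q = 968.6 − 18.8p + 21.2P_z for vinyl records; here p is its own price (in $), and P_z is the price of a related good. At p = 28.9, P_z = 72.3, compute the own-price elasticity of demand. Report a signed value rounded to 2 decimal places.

At the given values, q = 968.6 − 18.8(28.9) + 21.2(72.3) = 1958.04.
∂q/∂p = −18.8.
E = (-18.8) × (28.9/1958.04) = -0.2774…

-0.28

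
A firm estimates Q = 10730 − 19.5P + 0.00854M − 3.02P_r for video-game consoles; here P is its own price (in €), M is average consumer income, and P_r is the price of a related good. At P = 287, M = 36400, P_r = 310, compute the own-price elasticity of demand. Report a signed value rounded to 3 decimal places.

At the given values, Q = 10730 − 19.5(287) + 0.00854(36400) − 3.02(310) = 4508.156.
∂Q/∂P = −19.5.
E = (-19.5) × (287/4508.156) = -1.24141…

-1.241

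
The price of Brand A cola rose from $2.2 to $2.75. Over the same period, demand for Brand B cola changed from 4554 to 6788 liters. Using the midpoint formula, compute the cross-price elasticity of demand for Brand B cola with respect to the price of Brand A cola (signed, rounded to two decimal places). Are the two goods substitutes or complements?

%ΔQ_{Brand B cola} = (6788 − 4554)/avg = 2234/5671 = 0.393934…
%ΔP_{Brand A cola} = (2.75 − 2.2)/avg = 0.55/2.475 = 0.222222…
E_cross = (2234/5671) / (0.55/2.475) = 1.7727…
E_cross > 0 ⇒ the goods are substitutes.

1.77; substitutes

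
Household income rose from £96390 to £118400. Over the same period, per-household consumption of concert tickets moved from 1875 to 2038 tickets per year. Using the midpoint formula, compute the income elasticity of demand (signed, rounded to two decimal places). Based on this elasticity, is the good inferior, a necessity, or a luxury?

0.41; necessity

%ΔQ = (2038 − 1875)/[( 1875 + 2038)/2] = 163/1956.5 = 0.083312…
%ΔIncome = (118400 − 96390)/[( 96390 + 118400)/2] = 22010/107395 = 0.204944…
E_income = (163/1956.5) / (22010/107395) = 0.4065…
0 < E_income < 1 ⇒ normal good, necessity.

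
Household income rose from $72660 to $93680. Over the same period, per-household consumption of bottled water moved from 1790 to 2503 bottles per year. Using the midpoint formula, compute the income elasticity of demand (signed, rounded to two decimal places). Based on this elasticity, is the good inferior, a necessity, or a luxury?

1.31; luxury

%ΔQ = (2503 − 1790)/[( 1790 + 2503)/2] = 713/2146.5 = 0.332168…
%ΔIncome = (93680 − 72660)/[( 72660 + 93680)/2] = 21020/83170 = 0.252735…
E_income = (713/2146.5) / (21020/83170) = 1.3142…
E_income > 1 ⇒ normal good, luxury.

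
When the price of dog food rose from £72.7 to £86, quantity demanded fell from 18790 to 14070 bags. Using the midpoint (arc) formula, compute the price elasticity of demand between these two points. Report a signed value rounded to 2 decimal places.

-1.71

%ΔQ = (14070 − 18790) / [(18790 + 14070)/2] = -4720/16430 = -0.287279…
%ΔP = (86 − 72.7) / [(72.7 + 86)/2] = 13.3/79.35 = 0.167611…
Arc Ed = %ΔQ / %ΔP = (-4720/16430) / (13.3/79.35) = -1.7139…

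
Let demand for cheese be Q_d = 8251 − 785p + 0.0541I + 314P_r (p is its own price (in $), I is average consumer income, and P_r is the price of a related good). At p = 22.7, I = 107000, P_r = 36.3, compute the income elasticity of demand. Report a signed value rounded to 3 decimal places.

0.760

At the given values, Q_d = 8251 − 785(22.7) + 0.0541(107000) + 314(36.3) = 7618.4.
∂Q_d/∂I = 0.0541.
E = (0.0541) × (107000/7618.4) = 0.75983…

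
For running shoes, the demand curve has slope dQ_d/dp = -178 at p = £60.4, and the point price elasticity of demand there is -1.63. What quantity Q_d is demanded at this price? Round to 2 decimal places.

6595.83

Ed = (dQ_d/dp)·(p/Q_d) ⇒ Q_d = (dQ_d/dp)·p/Ed = (-178)·60.4/(-1.63) = 6595.8282…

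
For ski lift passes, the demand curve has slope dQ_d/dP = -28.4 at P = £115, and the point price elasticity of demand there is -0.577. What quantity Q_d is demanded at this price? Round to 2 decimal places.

Ed = (dQ_d/dP)·(P/Q_d) ⇒ Q_d = (dQ_d/dP)·P/Ed = (-28.4)·115/(-0.577) = 5660.3119…

5660.31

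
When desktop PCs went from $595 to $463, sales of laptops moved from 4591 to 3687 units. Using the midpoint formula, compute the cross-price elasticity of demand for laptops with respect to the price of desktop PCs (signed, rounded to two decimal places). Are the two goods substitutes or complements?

%ΔQ_{laptops} = (3687 − 4591)/avg = -904/4139 = -0.218410…
%ΔP_{desktop PCs} = (463 − 595)/avg = -132/529 = -0.249527…
E_cross = (-904/4139) / (-132/529) = 0.8752…
E_cross > 0 ⇒ the goods are substitutes.

0.88; substitutes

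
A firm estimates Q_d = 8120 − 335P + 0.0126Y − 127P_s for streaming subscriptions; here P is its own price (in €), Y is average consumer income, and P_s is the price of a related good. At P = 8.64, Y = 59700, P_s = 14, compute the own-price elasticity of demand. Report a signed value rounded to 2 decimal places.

-0.69

At the given values, Q_d = 8120 − 335(8.64) + 0.0126(59700) − 127(14) = 4199.82.
∂Q_d/∂P = −335.
E = (-335) × (8.64/4199.82) = -0.6891…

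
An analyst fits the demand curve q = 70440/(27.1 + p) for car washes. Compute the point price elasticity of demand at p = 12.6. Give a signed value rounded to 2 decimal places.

-0.32

dq/dp = −70440/(27.1 + p)² = -44.6929. At p = 12.6, q = 1774.31.
Ed = (dq/dp)·(p/q) = (-44.6929) × (12.6/1774.31) = -0.3173…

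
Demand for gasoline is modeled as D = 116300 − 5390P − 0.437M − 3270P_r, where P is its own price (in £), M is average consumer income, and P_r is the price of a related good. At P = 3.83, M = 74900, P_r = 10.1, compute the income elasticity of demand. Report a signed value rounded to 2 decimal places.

-1.09

At the given values, D = 116300 − 5390(3.83) − 0.437(74900) − 3270(10.1) = 29898.
∂D/∂M = -0.437.
E = (-0.437) × (74900/29898) = -1.0947…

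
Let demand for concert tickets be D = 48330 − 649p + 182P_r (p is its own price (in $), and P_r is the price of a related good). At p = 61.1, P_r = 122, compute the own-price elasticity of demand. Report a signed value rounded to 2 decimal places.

At the given values, D = 48330 − 649(61.1) + 182(122) = 30880.1.
∂D/∂p = −649.
E = (-649) × (61.1/30880.1) = -1.2841…

-1.28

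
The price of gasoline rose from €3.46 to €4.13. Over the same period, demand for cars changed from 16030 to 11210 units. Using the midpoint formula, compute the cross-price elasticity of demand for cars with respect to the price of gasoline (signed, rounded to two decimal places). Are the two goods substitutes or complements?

-2.00; complements

%ΔQ_{cars} = (11210 − 16030)/avg = -4820/13620 = -0.353891…
%ΔP_{gasoline} = (4.13 − 3.46)/avg = 0.67/3.795 = 0.176548…
E_cross = (-4820/13620) / (0.67/3.795) = -2.0045…
E_cross < 0 ⇒ the goods are complements.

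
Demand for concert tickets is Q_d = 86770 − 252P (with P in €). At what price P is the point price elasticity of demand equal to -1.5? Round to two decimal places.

Ed = −252P/(86770 − 252P). Set this equal to -1.5:
252P = 1.5·(86770 − 252P) ⇒ 252P(1 + 1.5) = 1.5·86770
P = 1.5·86770 / (252·2.5) = 206.5952…

206.60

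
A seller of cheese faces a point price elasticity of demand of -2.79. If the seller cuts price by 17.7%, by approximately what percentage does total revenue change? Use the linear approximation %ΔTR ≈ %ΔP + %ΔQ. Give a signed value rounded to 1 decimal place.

%ΔQ ≈ Ed × %ΔP = (-2.79) × (-17.7%) = +49.3830%
%ΔTR ≈ %ΔP + %ΔQ = (-17.7%) + (+49.3830%) = +31.6830%

+31.7%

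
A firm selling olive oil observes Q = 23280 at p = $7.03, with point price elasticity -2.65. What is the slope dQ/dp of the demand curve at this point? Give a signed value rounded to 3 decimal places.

Ed = (dQ/dp)·(p/Q) ⇒ dQ/dp = Ed·Q/p = (-2.65)·23280/7.03 = -8775.53342…

-8775.533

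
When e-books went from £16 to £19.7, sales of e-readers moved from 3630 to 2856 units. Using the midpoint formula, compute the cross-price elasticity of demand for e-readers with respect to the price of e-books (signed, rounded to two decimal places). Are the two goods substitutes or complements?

%ΔQ_{e-readers} = (2856 − 3630)/avg = -774/3243 = -0.238667…
%ΔP_{e-books} = (19.7 − 16)/avg = 3.7/17.85 = 0.207282…
E_cross = (-774/3243) / (3.7/17.85) = -1.1514…
E_cross < 0 ⇒ the goods are complements.

-1.15; complements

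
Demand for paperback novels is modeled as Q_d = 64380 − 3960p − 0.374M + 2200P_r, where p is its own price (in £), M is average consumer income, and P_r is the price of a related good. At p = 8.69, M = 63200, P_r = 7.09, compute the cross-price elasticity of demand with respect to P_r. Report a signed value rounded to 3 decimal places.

0.711

At the given values, Q_d = 64380 − 3960(8.69) − 0.374(63200) + 2200(7.09) = 21928.8.
∂Q_d/∂P_r = 2200.
E = (2200) × (7.09/21928.8) = 0.71130…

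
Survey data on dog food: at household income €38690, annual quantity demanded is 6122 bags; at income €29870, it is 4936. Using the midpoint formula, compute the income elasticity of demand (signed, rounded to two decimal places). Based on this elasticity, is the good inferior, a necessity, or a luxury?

0.83; necessity

%ΔQ = (4936 − 6122)/[( 6122 + 4936)/2] = -1186/5529 = -0.214505…
%ΔIncome = (29870 − 38690)/[( 38690 + 29870)/2] = -8820/34280 = -0.257292…
E_income = (-1186/5529) / (-8820/34280) = 0.8337…
0 < E_income < 1 ⇒ normal good, necessity.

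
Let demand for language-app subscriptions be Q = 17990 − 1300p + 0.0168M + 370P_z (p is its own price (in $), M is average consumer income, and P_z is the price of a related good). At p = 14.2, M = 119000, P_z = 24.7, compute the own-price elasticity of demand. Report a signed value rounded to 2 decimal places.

-1.73

At the given values, Q = 17990 − 1300(14.2) + 0.0168(119000) + 370(24.7) = 10668.2.
∂Q/∂p = −1300.
E = (-1300) × (14.2/10668.2) = -1.7303…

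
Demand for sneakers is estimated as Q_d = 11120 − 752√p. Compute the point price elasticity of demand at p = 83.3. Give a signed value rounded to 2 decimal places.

-0.81

dQ_d/dp = −752/(2√p) = -41.197. At p = 83.3, Q_d = 4256.58.
Ed = (dQ_d/dp)·(p/Q_d) = (-41.197) × (83.3/4256.58) = -0.8062…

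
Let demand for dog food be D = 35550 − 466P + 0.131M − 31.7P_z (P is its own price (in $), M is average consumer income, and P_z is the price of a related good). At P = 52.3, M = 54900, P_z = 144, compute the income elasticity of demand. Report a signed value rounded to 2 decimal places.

0.52

At the given values, D = 35550 − 466(52.3) + 0.131(54900) − 31.7(144) = 13805.3.
∂D/∂M = 0.131.
E = (0.131) × (54900/13805.3) = 0.5209…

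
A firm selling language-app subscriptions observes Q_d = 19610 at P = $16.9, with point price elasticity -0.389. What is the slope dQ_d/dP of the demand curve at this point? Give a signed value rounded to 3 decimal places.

-451.378

Ed = (dQ_d/dP)·(P/Q_d) ⇒ dQ_d/dP = Ed·Q_d/P = (-0.389)·19610/16.9 = -451.37810…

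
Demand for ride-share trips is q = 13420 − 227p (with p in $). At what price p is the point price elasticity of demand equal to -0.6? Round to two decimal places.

Ed = −227p/(13420 − 227p). Set this equal to -0.6:
227p = 0.6·(13420 − 227p) ⇒ 227p(1 + 0.6) = 0.6·13420
p = 0.6·13420 / (227·1.6) = 22.1696…

22.17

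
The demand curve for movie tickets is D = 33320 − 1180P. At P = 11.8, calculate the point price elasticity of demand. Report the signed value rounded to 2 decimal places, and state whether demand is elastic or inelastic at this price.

-0.72; inelastic

dD/dP = −1180. At P = 11.8, D = 33320 − 1180(11.8) = 19396.
Ed = (dD/dP)·(P/D) = −1180 × (11.8/19396) = -0.7178…
|Ed| = 0.72 < 1, so demand is inelastic.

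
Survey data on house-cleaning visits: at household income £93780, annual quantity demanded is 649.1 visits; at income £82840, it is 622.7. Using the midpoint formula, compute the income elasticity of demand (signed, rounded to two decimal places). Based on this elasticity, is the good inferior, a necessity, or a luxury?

%ΔQ = (622.7 − 649.1)/[( 649.1 + 622.7)/2] = -26.4/635.9 = -0.041515…
%ΔIncome = (82840 − 93780)/[( 93780 + 82840)/2] = -10940/88310 = -0.123881…
E_income = (-26.4/635.9) / (-10940/88310) = 0.3351…
0 < E_income < 1 ⇒ normal good, necessity.

0.34; necessity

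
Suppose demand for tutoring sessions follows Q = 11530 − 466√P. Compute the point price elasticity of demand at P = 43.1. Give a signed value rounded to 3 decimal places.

dQ/dP = −466/(2√P) = -35.4909. At P = 43.1, Q = 8470.68.
Ed = (dQ/dP)·(P/Q) = (-35.4909) × (43.1/8470.68) = -0.18058…

-0.181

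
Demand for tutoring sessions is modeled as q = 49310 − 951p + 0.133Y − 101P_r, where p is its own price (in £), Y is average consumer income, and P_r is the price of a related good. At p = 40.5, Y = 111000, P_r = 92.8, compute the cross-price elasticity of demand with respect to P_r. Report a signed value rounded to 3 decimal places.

-0.579

At the given values, q = 49310 − 951(40.5) + 0.133(111000) − 101(92.8) = 16184.7.
∂q/∂P_r = -101.
E = (-101) × (92.8/16184.7) = -0.57911…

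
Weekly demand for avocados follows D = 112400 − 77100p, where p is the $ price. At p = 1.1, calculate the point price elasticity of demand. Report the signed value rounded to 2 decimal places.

dD/dp = −77100. At p = 1.1, D = 112400 − 77100(1.1) = 27590.
Ed = (dD/dp)·(p/D) = −77100 × (1.1/27590) = -3.0739…

-3.07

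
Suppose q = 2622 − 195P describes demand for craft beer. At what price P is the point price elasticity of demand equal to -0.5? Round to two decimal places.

4.48

Ed = −195P/(2622 − 195P). Set this equal to -0.5:
195P = 0.5·(2622 − 195P) ⇒ 195P(1 + 0.5) = 0.5·2622
P = 0.5·2622 / (195·1.5) = 4.4820…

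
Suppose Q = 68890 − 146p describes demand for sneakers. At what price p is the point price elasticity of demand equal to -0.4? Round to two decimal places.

Ed = −146p/(68890 − 146p). Set this equal to -0.4:
146p = 0.4·(68890 − 146p) ⇒ 146p(1 + 0.4) = 0.4·68890
p = 0.4·68890 / (146·1.4) = 134.8140…

134.81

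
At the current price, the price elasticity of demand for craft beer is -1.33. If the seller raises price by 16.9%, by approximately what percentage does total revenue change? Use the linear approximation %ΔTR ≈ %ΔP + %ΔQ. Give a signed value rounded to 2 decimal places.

%ΔQ ≈ Ed × %ΔP = (-1.33) × (+16.9%) = -22.4770%
%ΔTR ≈ %ΔP + %ΔQ = (+16.9%) + (-22.4770%) = -5.5770%

-5.58%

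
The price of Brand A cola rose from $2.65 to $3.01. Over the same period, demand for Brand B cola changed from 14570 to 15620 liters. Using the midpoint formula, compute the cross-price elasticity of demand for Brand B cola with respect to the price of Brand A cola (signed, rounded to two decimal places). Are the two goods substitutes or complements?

%ΔQ_{Brand B cola} = (15620 − 14570)/avg = 1050/15095 = 0.069559…
%ΔP_{Brand A cola} = (3.01 − 2.65)/avg = 0.36/2.83 = 0.127208…
E_cross = (1050/15095) / (0.36/2.83) = 0.5468…
E_cross > 0 ⇒ the goods are substitutes.

0.55; substitutes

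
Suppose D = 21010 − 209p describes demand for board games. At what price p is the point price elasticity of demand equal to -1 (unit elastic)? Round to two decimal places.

Ed = −209p/(21010 − 209p). Set this equal to -1:
209p = 1·(21010 − 209p) ⇒ 209p(1 + 1) = 1·21010
p = 1·21010 / (209·2) = 50.2631…

50.26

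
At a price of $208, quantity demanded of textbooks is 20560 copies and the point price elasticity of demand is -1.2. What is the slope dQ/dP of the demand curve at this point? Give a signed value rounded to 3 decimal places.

Ed = (dQ/dP)·(P/Q) ⇒ dQ/dP = Ed·Q/P = (-1.2)·20560/208 = -118.61538…

-118.615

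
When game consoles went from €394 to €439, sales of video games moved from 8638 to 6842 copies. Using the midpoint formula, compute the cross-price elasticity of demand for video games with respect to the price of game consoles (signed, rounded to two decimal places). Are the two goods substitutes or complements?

-2.15; complements

%ΔQ_{video games} = (6842 − 8638)/avg = -1796/7740 = -0.232041…
%ΔP_{game consoles} = (439 − 394)/avg = 45/416.5 = 0.108043…
E_cross = (-1796/7740) / (45/416.5) = -2.1476…
E_cross < 0 ⇒ the goods are complements.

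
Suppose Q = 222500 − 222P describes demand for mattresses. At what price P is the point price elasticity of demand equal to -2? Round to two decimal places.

Ed = −222P/(222500 − 222P). Set this equal to -2:
222P = 2·(222500 − 222P) ⇒ 222P(1 + 2) = 2·222500
P = 2·222500 / (222·3) = 668.1681…

668.17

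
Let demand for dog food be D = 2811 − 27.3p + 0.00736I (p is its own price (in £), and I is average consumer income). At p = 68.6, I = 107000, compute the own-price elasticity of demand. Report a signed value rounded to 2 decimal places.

-1.09

At the given values, D = 2811 − 27.3(68.6) + 0.00736(107000) = 1725.74.
∂D/∂p = −27.3.
E = (-27.3) × (68.6/1725.74) = -1.0852…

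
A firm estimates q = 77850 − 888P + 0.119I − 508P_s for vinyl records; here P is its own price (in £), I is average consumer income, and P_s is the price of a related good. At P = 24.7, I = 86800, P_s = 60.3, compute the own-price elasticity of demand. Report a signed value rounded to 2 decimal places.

At the given values, q = 77850 − 888(24.7) + 0.119(86800) − 508(60.3) = 35613.2.
∂q/∂P = −888.
E = (-888) × (24.7/35613.2) = -0.6158…

-0.62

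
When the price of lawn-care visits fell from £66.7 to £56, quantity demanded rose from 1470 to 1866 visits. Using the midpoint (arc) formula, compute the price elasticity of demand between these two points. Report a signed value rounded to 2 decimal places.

%ΔQ = (1866 − 1470) / [(1470 + 1866)/2] = 396/1668 = 0.237410…
%ΔP = (56 − 66.7) / [(66.7 + 56)/2] = -10.7/61.35 = -0.174409…
Arc Ed = %ΔQ / %ΔP = (396/1668) / (-10.7/61.35) = -1.3612…

-1.36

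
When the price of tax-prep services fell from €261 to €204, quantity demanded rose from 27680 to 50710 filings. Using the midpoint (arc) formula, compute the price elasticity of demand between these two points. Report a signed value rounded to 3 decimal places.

-2.397

%ΔQ = (50710 − 27680) / [(27680 + 50710)/2] = 23030/39195 = 0.587574…
%ΔP = (204 − 261) / [(261 + 204)/2] = -57/232.5 = -0.245161…
Arc Ed = %ΔQ / %ΔP = (23030/39195) / (-57/232.5) = -2.39668…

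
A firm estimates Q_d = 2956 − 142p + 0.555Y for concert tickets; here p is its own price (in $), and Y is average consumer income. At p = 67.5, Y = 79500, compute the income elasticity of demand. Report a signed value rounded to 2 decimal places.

At the given values, Q_d = 2956 − 142(67.5) + 0.555(79500) = 37493.5.
∂Q_d/∂Y = 0.555.
E = (0.555) × (79500/37493.5) = 1.1768…

1.18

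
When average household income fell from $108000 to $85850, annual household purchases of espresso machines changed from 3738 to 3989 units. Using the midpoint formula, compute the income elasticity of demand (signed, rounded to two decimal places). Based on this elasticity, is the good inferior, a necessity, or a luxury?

%ΔQ = (3989 − 3738)/[( 3738 + 3989)/2] = 251/3863.5 = 0.064966…
%ΔIncome = (85850 − 108000)/[( 108000 + 85850)/2] = -22150/96925 = -0.228527…
E_income = (251/3863.5) / (-22150/96925) = -0.2842…
E_income < 0 ⇒ inferior good.

-0.28; inferior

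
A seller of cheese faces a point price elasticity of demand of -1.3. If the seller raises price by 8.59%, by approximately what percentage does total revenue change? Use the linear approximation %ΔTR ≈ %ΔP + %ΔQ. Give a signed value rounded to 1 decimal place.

-2.6%

%ΔQ ≈ Ed × %ΔP = (-1.3) × (+8.59%) = -11.1670%
%ΔTR ≈ %ΔP + %ΔQ = (+8.59%) + (-11.1670%) = -2.5770%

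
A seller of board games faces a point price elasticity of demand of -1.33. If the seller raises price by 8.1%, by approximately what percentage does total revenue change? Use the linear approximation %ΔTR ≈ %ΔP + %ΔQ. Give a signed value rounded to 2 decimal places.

%ΔQ ≈ Ed × %ΔP = (-1.33) × (+8.1%) = -10.7730%
%ΔTR ≈ %ΔP + %ΔQ = (+8.1%) + (-10.7730%) = -2.6730%

-2.67%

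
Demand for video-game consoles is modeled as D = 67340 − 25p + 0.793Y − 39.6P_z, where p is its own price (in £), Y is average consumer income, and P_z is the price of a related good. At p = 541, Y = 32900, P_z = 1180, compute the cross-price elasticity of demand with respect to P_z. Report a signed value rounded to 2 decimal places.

At the given values, D = 67340 − 25(541) + 0.793(32900) − 39.6(1180) = 33176.7.
∂D/∂P_z = -39.6.
E = (-39.6) × (1180/33176.7) = -1.4084…

-1.41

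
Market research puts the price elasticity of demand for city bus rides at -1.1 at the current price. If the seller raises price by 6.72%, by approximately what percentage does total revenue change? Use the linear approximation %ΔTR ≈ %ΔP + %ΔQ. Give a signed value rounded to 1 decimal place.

-0.7%

%ΔQ ≈ Ed × %ΔP = (-1.1) × (+6.72%) = -7.3920%
%ΔTR ≈ %ΔP + %ΔQ = (+6.72%) + (-7.3920%) = -0.6720%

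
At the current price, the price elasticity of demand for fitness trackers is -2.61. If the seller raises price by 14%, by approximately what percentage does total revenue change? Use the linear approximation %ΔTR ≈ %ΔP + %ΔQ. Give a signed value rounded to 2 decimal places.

-22.54%

%ΔQ ≈ Ed × %ΔP = (-2.61) × (+14%) = -36.5400%
%ΔTR ≈ %ΔP + %ΔQ = (+14%) + (-36.5400%) = -22.5400%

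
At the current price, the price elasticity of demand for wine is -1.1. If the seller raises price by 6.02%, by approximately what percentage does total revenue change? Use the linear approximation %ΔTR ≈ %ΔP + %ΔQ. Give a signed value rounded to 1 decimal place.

%ΔQ ≈ Ed × %ΔP = (-1.1) × (+6.02%) = -6.6220%
%ΔTR ≈ %ΔP + %ΔQ = (+6.02%) + (-6.6220%) = -0.6020%

-0.6%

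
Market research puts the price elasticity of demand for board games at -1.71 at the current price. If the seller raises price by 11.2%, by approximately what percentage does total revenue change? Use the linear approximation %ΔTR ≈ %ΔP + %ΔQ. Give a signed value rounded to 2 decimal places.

%ΔQ ≈ Ed × %ΔP = (-1.71) × (+11.2%) = -19.1520%
%ΔTR ≈ %ΔP + %ΔQ = (+11.2%) + (-19.1520%) = -7.9520%

-7.95%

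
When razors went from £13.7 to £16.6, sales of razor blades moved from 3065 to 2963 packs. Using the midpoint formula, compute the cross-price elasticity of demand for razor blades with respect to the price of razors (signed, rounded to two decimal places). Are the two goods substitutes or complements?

%ΔQ_{razor blades} = (2963 − 3065)/avg = -102/3014 = -0.033842…
%ΔP_{razors} = (16.6 − 13.7)/avg = 2.9/15.15 = 0.191419…
E_cross = (-102/3014) / (2.9/15.15) = -0.1767…
E_cross < 0 ⇒ the goods are complements.

-0.18; complements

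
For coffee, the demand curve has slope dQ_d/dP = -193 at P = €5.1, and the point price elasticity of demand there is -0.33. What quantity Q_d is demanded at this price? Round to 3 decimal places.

Ed = (dQ_d/dP)·(P/Q_d) ⇒ Q_d = (dQ_d/dP)·P/Ed = (-193)·5.1/(-0.33) = 2982.72727…

2982.727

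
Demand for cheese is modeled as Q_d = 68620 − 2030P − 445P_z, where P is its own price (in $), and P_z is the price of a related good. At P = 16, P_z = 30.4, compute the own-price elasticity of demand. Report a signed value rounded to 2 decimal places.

-1.44

At the given values, Q_d = 68620 − 2030(16) − 445(30.4) = 22612.
∂Q_d/∂P = −2030.
E = (-2030) × (16/22612) = -1.4364…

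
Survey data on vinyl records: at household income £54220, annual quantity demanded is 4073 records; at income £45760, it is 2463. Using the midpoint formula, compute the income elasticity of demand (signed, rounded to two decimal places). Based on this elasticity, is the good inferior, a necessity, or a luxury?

%ΔQ = (2463 − 4073)/[( 4073 + 2463)/2] = -1610/3268 = -0.492656…
%ΔIncome = (45760 − 54220)/[( 54220 + 45760)/2] = -8460/49990 = -0.169233…
E_income = (-1610/3268) / (-8460/49990) = 2.9110…
E_income > 1 ⇒ normal good, luxury.

2.91; luxury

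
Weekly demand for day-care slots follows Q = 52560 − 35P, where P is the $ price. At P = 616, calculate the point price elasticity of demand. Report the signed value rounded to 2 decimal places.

dQ/dP = −35. At P = 616, Q = 52560 − 35(616) = 31000.
Ed = (dQ/dP)·(P/Q) = −35 × (616/31000) = -0.6954…

-0.70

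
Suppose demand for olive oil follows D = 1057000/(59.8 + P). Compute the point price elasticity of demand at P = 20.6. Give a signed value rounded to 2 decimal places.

-0.26

dD/dP = −1057000/(59.8 + P)² = -163.517. At P = 20.6, D = 13146.8.
Ed = (dD/dP)·(P/D) = (-163.517) × (20.6/13146.8) = -0.2562…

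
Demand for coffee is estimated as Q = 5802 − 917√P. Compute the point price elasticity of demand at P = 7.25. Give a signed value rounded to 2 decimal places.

dQ/dP = −917/(2√P) = -170.283. At P = 7.25, Q = 3332.9.
Ed = (dQ/dP)·(P/Q) = (-170.283) × (7.25/3332.9) = -0.3704…

-0.37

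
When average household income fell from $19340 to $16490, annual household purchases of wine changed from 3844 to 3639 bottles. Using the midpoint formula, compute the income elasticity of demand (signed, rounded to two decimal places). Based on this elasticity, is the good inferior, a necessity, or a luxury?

0.34; necessity

%ΔQ = (3639 − 3844)/[( 3844 + 3639)/2] = -205/3741.5 = -0.054790…
%ΔIncome = (16490 − 19340)/[( 19340 + 16490)/2] = -2850/17915 = -0.159084…
E_income = (-205/3741.5) / (-2850/17915) = 0.3444…
0 < E_income < 1 ⇒ normal good, necessity.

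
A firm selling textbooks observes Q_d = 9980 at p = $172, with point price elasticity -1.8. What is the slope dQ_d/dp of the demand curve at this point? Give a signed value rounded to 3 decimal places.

Ed = (dQ_d/dp)·(p/Q_d) ⇒ dQ_d/dp = Ed·Q_d/p = (-1.8)·9980/172 = -104.44186…

-104.442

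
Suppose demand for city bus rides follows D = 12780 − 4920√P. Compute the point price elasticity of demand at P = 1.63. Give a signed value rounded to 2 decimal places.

-0.48

dD/dP = −4920/(2√P) = -1926.82. At P = 1.63, D = 6498.56.
Ed = (dD/dP)·(P/D) = (-1926.82) × (1.63/6498.56) = -0.4832…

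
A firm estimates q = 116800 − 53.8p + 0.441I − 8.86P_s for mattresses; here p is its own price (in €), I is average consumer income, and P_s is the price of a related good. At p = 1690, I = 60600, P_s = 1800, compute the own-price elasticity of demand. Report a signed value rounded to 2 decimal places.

-2.48

At the given values, q = 116800 − 53.8(1690) + 0.441(60600) − 8.86(1800) = 36654.6.
∂q/∂p = −53.8.
E = (-53.8) × (1690/36654.6) = -2.4805…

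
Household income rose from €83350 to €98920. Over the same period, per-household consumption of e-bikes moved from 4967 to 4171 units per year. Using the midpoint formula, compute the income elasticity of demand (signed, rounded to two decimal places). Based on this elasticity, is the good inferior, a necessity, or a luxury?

%ΔQ = (4171 − 4967)/[( 4967 + 4171)/2] = -796/4569 = -0.174217…
%ΔIncome = (98920 − 83350)/[( 83350 + 98920)/2] = 15570/91135 = 0.170845…
E_income = (-796/4569) / (15570/91135) = -1.0197…
E_income < 0 ⇒ inferior good.

-1.02; inferior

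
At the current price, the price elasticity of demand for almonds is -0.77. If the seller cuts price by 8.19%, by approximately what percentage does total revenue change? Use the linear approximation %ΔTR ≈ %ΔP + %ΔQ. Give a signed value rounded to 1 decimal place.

%ΔQ ≈ Ed × %ΔP = (-0.77) × (-8.19%) = +6.3063%
%ΔTR ≈ %ΔP + %ΔQ = (-8.19%) + (+6.3063%) = -1.8837%

-1.9%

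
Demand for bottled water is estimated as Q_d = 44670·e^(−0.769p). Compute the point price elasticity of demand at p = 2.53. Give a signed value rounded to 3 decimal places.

dQ_d/dp = −0.769·Q_d = -4908.99. At p = 2.53, Q_d = 6383.6.
Ed = (dQ_d/dp)·(p/Q_d) = (-4908.99) × (2.53/6383.6) = -1.94557

-1.946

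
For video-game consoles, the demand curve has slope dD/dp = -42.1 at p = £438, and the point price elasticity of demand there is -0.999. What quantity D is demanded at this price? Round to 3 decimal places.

18458.258

Ed = (dD/dp)·(p/D) ⇒ D = (dD/dp)·p/Ed = (-42.1)·438/(-0.999) = 18458.25825…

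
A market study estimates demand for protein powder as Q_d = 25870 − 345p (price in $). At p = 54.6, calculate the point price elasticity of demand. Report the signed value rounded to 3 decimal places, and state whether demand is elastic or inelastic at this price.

-2.678; elastic

dQ_d/dp = −345. At p = 54.6, Q_d = 25870 − 345(54.6) = 7033.
Ed = (dQ_d/dp)·(p/Q_d) = −345 × (54.6/7033) = -2.67837…
|Ed| = 2.678 > 1, so demand is elastic.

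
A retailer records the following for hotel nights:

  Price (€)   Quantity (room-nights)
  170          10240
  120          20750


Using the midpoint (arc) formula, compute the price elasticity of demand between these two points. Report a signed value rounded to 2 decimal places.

-1.97

%ΔQ = (20750 − 10240) / [(10240 + 20750)/2] = 10510/15495 = 0.678283…
%ΔP = (120 − 170) / [(170 + 120)/2] = -50/145 = -0.344827…
Arc Ed = %ΔQ / %ΔP = (10510/15495) / (-50/145) = -1.9670…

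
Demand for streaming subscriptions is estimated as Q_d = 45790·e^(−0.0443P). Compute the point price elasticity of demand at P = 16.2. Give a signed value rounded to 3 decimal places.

dQ_d/dP = −0.0443·Q_d = -989.689. At P = 16.2, Q_d = 22340.6.
Ed = (dQ_d/dP)·(P/Q_d) = (-989.689) × (16.2/22340.6) = -0.71766

-0.718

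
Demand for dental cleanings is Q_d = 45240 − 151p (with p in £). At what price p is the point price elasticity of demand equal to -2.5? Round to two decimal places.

214.00

Ed = −151p/(45240 − 151p). Set this equal to -2.5:
151p = 2.5·(45240 − 151p) ⇒ 151p(1 + 2.5) = 2.5·45240
p = 2.5·45240 / (151·3.5) = 214.0018…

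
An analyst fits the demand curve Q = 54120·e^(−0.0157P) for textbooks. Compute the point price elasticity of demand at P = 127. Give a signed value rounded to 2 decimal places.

dQ/dP = −0.0157·Q = -115.696. At P = 127, Q = 7369.16.
Ed = (dQ/dP)·(P/Q) = (-115.696) × (127/7369.16) = -1.9939

-1.99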